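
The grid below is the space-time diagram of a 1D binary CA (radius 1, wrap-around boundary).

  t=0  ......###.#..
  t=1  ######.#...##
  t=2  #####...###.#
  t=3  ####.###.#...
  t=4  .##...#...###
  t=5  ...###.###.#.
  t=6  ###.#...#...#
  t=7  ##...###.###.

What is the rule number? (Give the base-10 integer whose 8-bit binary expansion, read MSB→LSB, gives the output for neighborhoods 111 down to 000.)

147

  ###|#  b7=1 t=0,i=7
  ##.|.  b6=0 t=0,i=8
  #.#|.  b5=0 t=0,i=9
  #..|#  b4=1 t=0,i=11
  .##|.  b3=0 t=0,i=6
  .#.|.  b2=0 t=0,i=10
  ..#|#  b1=1 t=0,i=5
  ...|#  b0=1 t=0,i=0
  bits 10010011 = 147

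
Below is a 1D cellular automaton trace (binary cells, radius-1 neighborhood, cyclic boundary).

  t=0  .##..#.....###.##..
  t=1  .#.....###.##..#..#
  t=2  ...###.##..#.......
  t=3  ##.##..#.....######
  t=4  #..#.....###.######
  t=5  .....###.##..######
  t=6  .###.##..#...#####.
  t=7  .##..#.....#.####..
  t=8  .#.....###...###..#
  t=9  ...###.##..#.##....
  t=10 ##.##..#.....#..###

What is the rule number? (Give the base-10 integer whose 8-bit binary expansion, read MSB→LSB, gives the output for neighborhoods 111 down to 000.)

137

  ###|#  b7=1 t=0,i=12
  ##.|.  b6=0 t=0,i=2
  #.#|.  b5=0 t=0,i=14
  #..|.  b4=0 t=0,i=3
  .##|#  b3=1 t=0,i=1
  .#.|.  b2=0 t=0,i=5
  ..#|.  b1=0 t=0,i=0
  ...|#  b0=1 t=0,i=7
  bits 10001001 = 137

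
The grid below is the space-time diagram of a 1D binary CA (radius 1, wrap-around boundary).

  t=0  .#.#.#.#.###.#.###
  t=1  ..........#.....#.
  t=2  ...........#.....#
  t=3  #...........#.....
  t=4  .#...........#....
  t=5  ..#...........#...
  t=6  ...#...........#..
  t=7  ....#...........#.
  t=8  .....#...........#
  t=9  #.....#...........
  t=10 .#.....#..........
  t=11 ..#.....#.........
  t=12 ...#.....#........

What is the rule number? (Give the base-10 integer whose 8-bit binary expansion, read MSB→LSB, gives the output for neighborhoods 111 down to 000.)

144

  [7] ### => #  t=0,i=10
  [6] ##. => .  t=0,i=11
  [5] #.# => .  t=0,i=0
  [4] #.. => #  t=1,i=11
  [3] .## => .  t=0,i=9
  [2] .#. => .  t=0,i=1
  [1] ..# => .  t=1,i=9
  [0] ... => .  t=1,i=0
  bits 10010000 = 144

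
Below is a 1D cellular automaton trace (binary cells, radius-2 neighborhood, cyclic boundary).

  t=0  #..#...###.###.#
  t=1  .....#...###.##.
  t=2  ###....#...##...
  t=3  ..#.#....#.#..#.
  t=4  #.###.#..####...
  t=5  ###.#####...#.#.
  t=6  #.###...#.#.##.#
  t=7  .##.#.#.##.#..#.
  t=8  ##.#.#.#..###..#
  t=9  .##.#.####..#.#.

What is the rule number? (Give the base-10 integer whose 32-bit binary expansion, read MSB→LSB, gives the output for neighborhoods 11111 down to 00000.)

  [31] ##### => .  t=5,i=6
  [30] ####. => .  t=4,i=11
  [29] ###.# => #  t=0,i=9
  [28] ###.. => #  t=2,i=2
  [27] ##.## => #  t=0,i=10
  [26] ##.#. => #  t=4,i=5
  [25] ##..# => .  t=0,i=1
  [24] ##... => .  t=1,i=15
  [23] #.### => #  t=0,i=11
  [22] #.##. => .  t=0,i=15
  [21] #.#.# => .  t=5,i=14
  [20] #.#.. => #  t=3,i=4
  [19] #..## => #  t=4,i=8
  [18] #..#. => .  t=0,i=2
  [17] #...# => #  t=0,i=5
  [16] #.... => #  t=1,i=0
  [15] .#### => .  t=4,i=10
  [14] .###. => .  t=0,i=8
  [13] .##.# => .  t=6,i=0
  [12] .##.. => .  t=0,i=0
  [11] .#.## => #  t=4,i=1
  [10] .#.#. => #  t=3,i=3
  [9] .#..# => #  t=3,i=12
  [8] .#... => .  t=0,i=4
  [7] ..### => .  t=0,i=7
  [6] ..##. => #  t=2,i=11
  [5] ..#.# => #  t=3,i=2
  [4] ..#.. => .  t=0,i=3
  [3] ...## => .  t=0,i=6
  [2] ...#. => .  t=1,i=4
  [1] ....# => .  t=1,i=3
  [0] ..... => #  t=1,i=1
  bits 00111100100110110000111001100001 = 1016794721

1016794721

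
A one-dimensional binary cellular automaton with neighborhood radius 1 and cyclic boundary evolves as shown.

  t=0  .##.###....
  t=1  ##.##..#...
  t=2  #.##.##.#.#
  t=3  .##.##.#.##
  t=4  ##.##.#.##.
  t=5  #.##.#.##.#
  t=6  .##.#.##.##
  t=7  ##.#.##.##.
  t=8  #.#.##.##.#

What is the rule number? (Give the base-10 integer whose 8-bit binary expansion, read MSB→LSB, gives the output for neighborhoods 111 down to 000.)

  ###|.  b7=0 t=0,i=5
  ##.|.  b6=0 t=0,i=2
  #.#|#  b5=1 t=0,i=3
  #..|#  b4=1 t=0,i=7
  .##|#  b3=1 t=0,i=1
  .#.|.  b2=0 t=1,i=7
  ..#|#  b1=1 t=0,i=0
  ...|.  b0=0 t=0,i=8
  bits 00111010 = 58

58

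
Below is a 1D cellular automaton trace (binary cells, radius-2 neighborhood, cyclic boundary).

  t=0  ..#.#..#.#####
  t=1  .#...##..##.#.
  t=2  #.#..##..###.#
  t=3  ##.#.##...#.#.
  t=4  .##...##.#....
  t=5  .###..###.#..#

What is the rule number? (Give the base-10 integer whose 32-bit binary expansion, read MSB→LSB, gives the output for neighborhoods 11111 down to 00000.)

  [31] ##### => .  t=0,i=11
  [30] ####. => #  t=0,i=12
  [29] ###.# => .  t=2,i=11
  [28] ###.. => .  t=0,i=13
  [27] ##.## => #  t=2,i=12
  [26] ##.#. => #  t=1,i=11
  [25] ##..# => .  t=0,i=0
  [24] ##... => #  t=3,i=7
  [23] #.### => #  t=0,i=9
  [22] #.##. => .  t=2,i=13
  [21] #.#.# => .  t=3,i=3
  [20] #.#.. => .  t=0,i=4
  [19] #..## => .  t=1,i=8
  [18] #..#. => #  t=0,i=1
  [17] #...# => .  t=1,i=3
  [16] #.... => .  t=4,i=11
  [15] .#### => #  t=0,i=10
  [14] .###. => #  t=2,i=10
  [13] .##.# => #  t=1,i=10
  [12] .##.. => #  t=1,i=6
  [11] .#.## => .  t=0,i=8
  [10] .#.#. => .  t=0,i=3
  [9] .#..# => #  t=0,i=5
  [8] .#... => #  t=1,i=2
  [7] ..### => .  t=2,i=9
  [6] ..##. => #  t=1,i=5
  [5] ..#.# => .  t=0,i=2
  [4] ..#.. => .  t=1,i=1
  [3] ...## => .  t=1,i=4
  [2] ...#. => #  t=3,i=9
  [1] ....# => #  t=4,i=13
  [0] ..... => .  t=4,i=12
  bits 01001101100001001111001101000110 = 1300558662

1300558662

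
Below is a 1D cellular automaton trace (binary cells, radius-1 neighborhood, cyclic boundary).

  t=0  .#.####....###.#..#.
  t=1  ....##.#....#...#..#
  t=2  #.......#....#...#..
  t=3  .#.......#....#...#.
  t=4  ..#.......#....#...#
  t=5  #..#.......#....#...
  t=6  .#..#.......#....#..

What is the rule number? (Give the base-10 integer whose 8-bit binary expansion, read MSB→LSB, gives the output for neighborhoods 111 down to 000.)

  nb ###: next=#  (t=0,i=4, bit7=1)
  nb ##.: next=.  (t=0,i=6, bit6=0)
  nb #.#: next=.  (t=0,i=2, bit5=0)
  nb #..: next=#  (t=0,i=7, bit4=1)
  nb .##: next=.  (t=0,i=3, bit3=0)
  nb .#.: next=.  (t=0,i=1, bit2=0)
  nb ..#: next=.  (t=0,i=0, bit1=0)
  nb ...: next=.  (t=0,i=8, bit0=0)
  bits 10010000 = 144

144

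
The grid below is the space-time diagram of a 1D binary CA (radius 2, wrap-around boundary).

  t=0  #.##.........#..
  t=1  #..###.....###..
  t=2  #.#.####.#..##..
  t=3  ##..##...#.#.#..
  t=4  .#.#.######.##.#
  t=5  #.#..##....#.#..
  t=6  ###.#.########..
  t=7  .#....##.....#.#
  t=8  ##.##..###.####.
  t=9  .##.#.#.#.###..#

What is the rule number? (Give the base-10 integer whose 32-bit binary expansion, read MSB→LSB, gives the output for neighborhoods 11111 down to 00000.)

  ##### -> .   bit 31 = 0  t=4,i=7
  ####. -> .   bit 30 = 0  t=2,i=6
  ###.# -> .   bit 29 = 0  t=2,i=7
  ###.. -> #   bit 28 = 1  t=1,i=5
  ##.## -> #   bit 27 = 1  t=4,i=11
  ##.#. -> .   bit 26 = 0  t=2,i=8
  ##..# -> .   bit 25 = 0  t=1,i=14
  ##... -> #   bit 24 = 1  t=0,i=4
  #.### -> #   bit 23 = 1  t=2,i=4
  #.##. -> .   bit 22 = 0  t=0,i=2
  #.#.# -> .   bit 21 = 0  t=2,i=2
  #.#.. -> #   bit 20 = 1  t=2,i=9
  #..## -> #   bit 19 = 1  t=1,i=2
  #..#. -> .   bit 18 = 0  t=0,i=15
  #...# -> #   bit 17 = 1  t=3,i=7
  #.... -> #   bit 16 = 1  t=0,i=5
  .#### -> #   bit 15 = 1  t=2,i=5
  .###. -> #   bit 14 = 1  t=1,i=4
  .##.# -> #   bit 13 = 1  t=4,i=13
  .##.. -> #   bit 12 = 1  t=0,i=3
  .#.## -> .   bit 11 = 0  t=0,i=1
  .#.#. -> #   bit 10 = 1  t=2,i=1
  .#..# -> .   bit 9 = 0  t=0,i=14
  .#... -> .   bit 8 = 0  t=7,i=2
  ..### -> .   bit 7 = 0  t=1,i=3
  ..##. -> .   bit 6 = 0  t=2,i=12
  ..#.# -> #   bit 5 = 1  t=0,i=0
  ..#.. -> #   bit 4 = 1  t=0,i=13
  ...## -> .   bit 3 = 0  t=1,i=10
  ...#. -> #   bit 2 = 1  t=0,i=12
  ....# -> #   bit 1 = 1  t=0,i=11
  ..... -> .   bit 0 = 0  t=0,i=6
  bits 00011001100110111111010000110110 = 429650998

429650998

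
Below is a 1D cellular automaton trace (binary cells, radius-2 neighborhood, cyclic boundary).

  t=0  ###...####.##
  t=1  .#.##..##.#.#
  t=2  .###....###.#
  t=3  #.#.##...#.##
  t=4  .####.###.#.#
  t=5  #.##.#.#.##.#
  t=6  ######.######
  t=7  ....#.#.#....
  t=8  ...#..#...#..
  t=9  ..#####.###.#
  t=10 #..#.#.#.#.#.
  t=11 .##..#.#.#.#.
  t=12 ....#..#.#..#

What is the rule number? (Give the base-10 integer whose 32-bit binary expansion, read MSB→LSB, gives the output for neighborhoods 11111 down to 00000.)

  nb #####: next=.  (t=0,i=0, bit31=0)
  nb ####.: next=#  (t=0,i=1, bit30=1)
  nb ###.#: next=.  (t=0,i=9, bit29=0)
  nb ###..: next=.  (t=0,i=2, bit28=0)
  nb ##.##: next=#  (t=0,i=10, bit27=1)
  nb ##.#.: next=#  (t=1,i=9, bit26=1)
  nb ##..#: next=.  (t=1,i=5, bit25=0)
  nb ##...: next=#  (t=0,i=3, bit24=1)
  nb #.###: next=.  (t=0,i=11, bit23=0)
  nb #.##.: next=#  (t=1,i=3, bit22=1)
  nb #.#.#: next=#  (t=1,i=1, bit21=1)
  nb #.#..: next=.  (t=7,i=8, bit20=0)
  nb #..##: next=.  (t=1,i=6, bit19=0)
  nb #..#.: next=#  (t=8,i=5, bit18=1)
  nb #...#: next=#  (t=0,i=4, bit17=1)
  nb #....: next=#  (t=2,i=5, bit16=1)
  nb .####: next=#  (t=0,i=7, bit15=1)
  nb .###.: next=#  (t=2,i=2, bit14=1)
  nb .##.#: next=#  (t=1,i=8, bit13=1)
  nb .##..: next=.  (t=1,i=4, bit12=0)
  nb .#.##: next=#  (t=1,i=2, bit11=1)
  nb .#.#.: next=.  (t=1,i=0, bit10=0)
  nb .#..#: next=#  (t=8,i=4, bit9=1)
  nb .#...: next=.  (t=7,i=9, bit8=0)
  nb ..###: next=.  (t=0,i=6, bit7=0)
  nb ..##.: next=.  (t=1,i=7, bit6=0)
  nb ..#.#: next=.  (t=3,i=9, bit5=0)
  nb ..#..: next=#  (t=8,i=3, bit4=1)
  nb ...##: next=.  (t=0,i=5, bit3=0)
  nb ...#.: next=#  (t=3,i=8, bit2=1)
  nb ....#: next=.  (t=2,i=6, bit1=0)
  nb .....: next=.  (t=7,i=0, bit0=0)
  bits 01001101011001111110101000010100 = 1298655764

1298655764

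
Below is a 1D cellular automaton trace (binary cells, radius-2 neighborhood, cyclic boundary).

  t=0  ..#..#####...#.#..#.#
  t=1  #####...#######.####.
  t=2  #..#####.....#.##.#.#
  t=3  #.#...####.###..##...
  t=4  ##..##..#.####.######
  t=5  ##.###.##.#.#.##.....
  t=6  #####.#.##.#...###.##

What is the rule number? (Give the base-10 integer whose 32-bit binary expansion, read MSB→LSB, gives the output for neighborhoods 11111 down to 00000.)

1569683070

  [31] ##### => .  t=0,i=7
  [30] ####. => #  t=0,i=8
  [29] ###.# => .  t=1,i=14
  [28] ###.. => #  t=0,i=9
  [27] ##.## => #  t=1,i=15
  [26] ##.#. => #  t=2,i=17
  [25] ##..# => .  t=2,i=1
  [24] ##... => #  t=0,i=10
  [23] #.### => #  t=1,i=0
  [22] #.##. => .  t=2,i=15
  [21] #.#.# => .  t=2,i=18
  [20] #.#.. => .  t=0,i=15
  [19] #..## => #  t=0,i=4
  [18] #..#. => #  t=0,i=1
  [17] #...# => #  t=0,i=11
  [16] #.... => #  t=2,i=9
  [15] .#### => .  t=0,i=6
  [14] .###. => #  t=3,i=12
  [13] .##.# => #  t=2,i=16
  [12] .##.. => #  t=2,i=0
  [11] .#.## => .  t=2,i=14
  [10] .#.#. => #  t=0,i=14
  [9] .#..# => #  t=0,i=0
  [8] .#... => .  t=3,i=3
  [7] ..### => .  t=0,i=5
  [6] ..##. => #  t=3,i=16
  [5] ..#.# => #  t=0,i=13
  [4] ..#.. => #  t=0,i=2
  [3] ...## => #  t=1,i=7
  [2] ...#. => #  t=0,i=12
  [1] ....# => #  t=2,i=11
  [0] ..... => .  t=2,i=10
  bits 01011101100011110111011001111110 = 1569683070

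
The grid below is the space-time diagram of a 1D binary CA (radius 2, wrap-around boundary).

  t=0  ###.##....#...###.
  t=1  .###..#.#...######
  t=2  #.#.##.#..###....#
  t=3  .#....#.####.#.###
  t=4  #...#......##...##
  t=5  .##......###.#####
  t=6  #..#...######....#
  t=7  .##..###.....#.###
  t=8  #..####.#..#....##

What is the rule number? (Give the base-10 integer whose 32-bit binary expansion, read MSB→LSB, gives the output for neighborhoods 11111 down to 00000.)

  [31] ##### => .  t=1,i=14
  [30] ####. => .  t=1,i=16
  [29] ###.# => #  t=0,i=2
  [28] ###.. => .  t=1,i=3
  [27] ##.## => #  t=0,i=3
  [26] ##.#. => #  t=2,i=1
  [25] ##..# => #  t=1,i=4
  [24] ##... => #  t=0,i=6
  [23] #.### => .  t=0,i=0
  [22] #.##. => .  t=0,i=4
  [21] #.#.# => .  t=2,i=2
  [20] #.#.. => .  t=1,i=8
  [19] #..## => #  t=2,i=9
  [18] #..#. => #  t=1,i=5
  [17] #...# => #  t=0,i=12
  [16] #.... => .  t=0,i=7
  [15] .#### => .  t=1,i=13
  [14] .###. => #  t=0,i=1
  [13] .##.# => .  t=2,i=0
  [12] .##.. => .  t=0,i=5
  [11] .#.## => .  t=2,i=3
  [10] .#.#. => #  t=1,i=7
  [9] .#..# => #  t=2,i=8
  [8] .#... => .  t=0,i=11
  [7] ..### => #  t=0,i=14
  [6] ..##. => #  t=2,i=17
  [5] ..#.# => .  t=1,i=6
  [4] ..#.. => .  t=0,i=10
  [3] ...## => #  t=0,i=13
  [2] ...#. => .  t=0,i=9
  [1] ....# => #  t=0,i=8
  [0] ..... => .  t=4,i=7
  bits 00101111000011100100011011001010 = 789464778

789464778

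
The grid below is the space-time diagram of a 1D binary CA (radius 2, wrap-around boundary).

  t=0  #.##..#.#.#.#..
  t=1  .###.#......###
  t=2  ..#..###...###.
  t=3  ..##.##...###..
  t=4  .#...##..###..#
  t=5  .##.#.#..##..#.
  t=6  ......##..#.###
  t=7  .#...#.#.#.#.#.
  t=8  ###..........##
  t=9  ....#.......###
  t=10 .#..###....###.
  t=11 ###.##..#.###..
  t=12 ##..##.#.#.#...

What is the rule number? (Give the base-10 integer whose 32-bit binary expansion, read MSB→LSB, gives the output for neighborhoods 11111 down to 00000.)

5626776

  [31] ##### => .  t=8,i=0
  [30] ####. => .  t=8,i=1
  [29] ###.# => .  t=1,i=3
  [28] ###.. => .  t=2,i=7
  [27] ##.## => .  t=1,i=0
  [26] ##.#. => .  t=1,i=4
  [25] ##..# => .  t=0,i=4
  [24] ##... => .  t=2,i=8
  [23] #.### => .  t=1,i=1
  [22] #.##. => #  t=0,i=2
  [21] #.#.# => .  t=0,i=8
  [20] #.#.. => #  t=0,i=12
  [19] #..## => .  t=2,i=4
  [18] #..#. => #  t=0,i=5
  [17] #...# => .  t=2,i=0
  [16] #.... => #  t=1,i=7
  [15] .#### => #  t=8,i=14
  [14] .###. => #  t=1,i=2
  [13] .##.# => .  t=3,i=3
  [12] .##.. => #  t=0,i=3
  [11] .#.## => #  t=0,i=1
  [10] .#.#. => .  t=0,i=7
  [9] .#..# => #  t=0,i=13
  [8] .#... => #  t=1,i=6
  [7] ..### => #  t=1,i=12
  [6] ..##. => .  t=3,i=2
  [5] ..#.# => .  t=0,i=0
  [4] ..#.. => #  t=2,i=2
  [3] ...## => #  t=1,i=11
  [2] ...#. => .  t=2,i=1
  [1] ....# => .  t=1,i=10
  [0] ..... => .  t=1,i=8
  bits 00000000010101011101101110011000 = 5626776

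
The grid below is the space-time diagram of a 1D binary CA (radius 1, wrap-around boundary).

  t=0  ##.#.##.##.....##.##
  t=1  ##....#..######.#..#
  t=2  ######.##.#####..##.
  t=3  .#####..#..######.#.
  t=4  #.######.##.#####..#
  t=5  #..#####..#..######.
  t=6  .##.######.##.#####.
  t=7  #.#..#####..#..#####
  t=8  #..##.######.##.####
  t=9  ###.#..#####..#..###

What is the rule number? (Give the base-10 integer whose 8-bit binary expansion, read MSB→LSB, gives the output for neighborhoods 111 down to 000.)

  ###|#  b7=1 t=0,i=0
  ##.|#  b6=1 t=0,i=1
  #.#|.  b5=0 t=0,i=2
  #..|#  b4=1 t=0,i=10
  .##|.  b3=0 t=0,i=5
  .#.|.  b2=0 t=0,i=3
  ..#|#  b1=1 t=0,i=14
  ...|#  b0=1 t=0,i=11
  bits 11010011 = 211

211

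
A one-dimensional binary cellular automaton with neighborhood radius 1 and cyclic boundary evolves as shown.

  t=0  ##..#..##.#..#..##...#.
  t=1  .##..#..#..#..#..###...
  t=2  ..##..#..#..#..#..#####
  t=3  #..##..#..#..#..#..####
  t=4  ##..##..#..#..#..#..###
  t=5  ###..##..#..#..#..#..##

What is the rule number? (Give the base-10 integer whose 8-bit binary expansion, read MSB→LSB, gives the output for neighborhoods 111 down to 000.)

  ### -> #   bit 7 = 1  t=1,i=18
  ##. -> #   bit 6 = 1  t=0,i=1
  #.# -> .   bit 5 = 0  t=0,i=9
  #.. -> #   bit 4 = 1  t=0,i=2
  .## -> .   bit 3 = 0  t=0,i=0
  .#. -> .   bit 2 = 0  t=0,i=4
  ..# -> .   bit 1 = 0  t=0,i=3
  ... -> #   bit 0 = 1  t=0,i=19
  bits 11010001 = 209

209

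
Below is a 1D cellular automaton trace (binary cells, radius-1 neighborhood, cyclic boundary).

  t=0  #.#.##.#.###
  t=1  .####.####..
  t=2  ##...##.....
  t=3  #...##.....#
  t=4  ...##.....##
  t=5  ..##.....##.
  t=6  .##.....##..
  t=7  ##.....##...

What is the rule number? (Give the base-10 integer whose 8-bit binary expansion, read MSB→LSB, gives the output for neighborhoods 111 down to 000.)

  ###|.  b7=0 t=0,i=10
  ##.|.  b6=0 t=0,i=0
  #.#|#  b5=1 t=0,i=1
  #..|.  b4=0 t=1,i=10
  .##|#  b3=1 t=0,i=4
  .#.|#  b2=1 t=0,i=2
  ..#|#  b1=1 t=1,i=0
  ...|.  b0=0 t=1,i=11
  bits 00101110 = 46

46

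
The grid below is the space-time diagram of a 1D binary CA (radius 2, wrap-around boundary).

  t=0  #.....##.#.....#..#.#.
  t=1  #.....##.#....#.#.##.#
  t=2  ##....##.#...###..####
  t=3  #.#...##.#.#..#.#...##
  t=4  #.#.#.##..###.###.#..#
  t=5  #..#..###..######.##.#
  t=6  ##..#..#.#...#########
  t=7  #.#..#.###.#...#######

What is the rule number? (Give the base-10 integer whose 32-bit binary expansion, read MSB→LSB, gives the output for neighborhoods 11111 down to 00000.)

3956438628

  #####|#  b31=1 t=2,i=20
  ####.|#  b30=1 t=2,i=0
  ###.#|#  b29=1 t=3,i=0
  ###..|.  b28=0 t=2,i=1
  ##.##|#  b27=1 t=1,i=20
  ##.#.|.  b26=0 t=0,i=8
  ##..#|#  b25=1 t=2,i=16
  ##...|#  b24=1 t=1,i=1
  #.###|#  b23=1 t=4,i=14
  #.##.|#  b22=1 t=1,i=18
  #.#.#|.  b21=0 t=0,i=20
  #.#..|#  b20=1 t=0,i=0
  #..##|.  b19=0 t=2,i=17
  #..#.|.  b18=0 t=0,i=17
  #...#|#  b17=1 t=2,i=11
  #....|.  b16=0 t=0,i=2
  .####|.  b15=0 t=2,i=19
  .###.|#  b14=1 t=2,i=14
  .##.#|#  b13=1 t=0,i=7
  .##..|#  b12=1 t=1,i=0
  .#.##|.  b11=0 t=1,i=17
  .#.#.|#  b10=1 t=0,i=19
  .#..#|#  b9=1 t=0,i=16
  .#...|.  b8=0 t=0,i=1
  ..###|.  b7=0 t=2,i=13
  ..##.|#  b6=1 t=0,i=6
  ..#.#|#  b5=1 t=0,i=18
  ..#..|.  b4=0 t=0,i=15
  ...##|.  b3=0 t=0,i=5
  ...#.|#  b2=1 t=0,i=14
  ....#|.  b1=0 t=0,i=4
  .....|.  b0=0 t=0,i=3
  bits 11101011110100100111011001100100 = 3956438628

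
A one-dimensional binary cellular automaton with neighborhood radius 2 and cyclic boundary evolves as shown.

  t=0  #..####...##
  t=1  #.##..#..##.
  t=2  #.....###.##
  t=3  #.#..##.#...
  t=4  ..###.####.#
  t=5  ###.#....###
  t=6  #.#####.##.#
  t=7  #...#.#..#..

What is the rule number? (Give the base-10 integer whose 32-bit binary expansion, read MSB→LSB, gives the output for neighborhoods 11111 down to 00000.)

3023643548

  #####|#  b31=1 t=5,i=0
  ####.|.  b30=0 t=0,i=5
  ###.#|#  b29=1 t=2,i=8
  ###..|#  b28=1 t=0,i=0
  ##.##|.  b27=0 t=2,i=9
  ##.#.|#  b26=1 t=1,i=11
  ##..#|.  b25=0 t=0,i=1
  ##...|.  b24=0 t=0,i=7
  #.###|.  b23=0 t=2,i=10
  #.##.|.  b22=0 t=1,i=2
  #.#.#|#  b21=1 t=1,i=0
  #.#..|#  b20=1 t=3,i=2
  #..##|#  b19=1 t=0,i=2
  #..#.|.  b18=0 t=1,i=5
  #...#|.  b17=0 t=0,i=8
  #....|#  b16=1 t=2,i=2
  .####|.  b15=0 t=0,i=4
  .###.|.  b14=0 t=0,i=11
  .##.#|#  b13=1 t=1,i=10
  .##..|.  b12=0 t=1,i=3
  .#.##|.  b11=0 t=1,i=1
  .#.#.|.  b10=0 t=3,i=1
  .#..#|#  b9=1 t=1,i=7
  .#...|#  b8=1 t=3,i=9
  ..###|#  b7=1 t=0,i=3
  ..##.|.  b6=0 t=1,i=9
  ..#.#|.  b5=0 t=3,i=0
  ..#..|#  b4=1 t=1,i=6
  ...##|#  b3=1 t=0,i=9
  ...#.|#  b2=1 t=3,i=11
  ....#|.  b1=0 t=2,i=4
  .....|.  b0=0 t=2,i=3
  bits 10110100001110010010001110011100 = 3023643548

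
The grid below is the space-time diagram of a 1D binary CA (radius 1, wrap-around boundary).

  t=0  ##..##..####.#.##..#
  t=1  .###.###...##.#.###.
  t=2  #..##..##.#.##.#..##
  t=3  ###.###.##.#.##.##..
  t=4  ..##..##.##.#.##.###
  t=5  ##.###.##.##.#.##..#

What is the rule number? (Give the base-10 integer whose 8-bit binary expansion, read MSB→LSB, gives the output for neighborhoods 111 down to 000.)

  nb ###: next=.  (t=0,i=0, bit7=0)
  nb ##.: next=#  (t=0,i=1, bit6=1)
  nb #.#: next=#  (t=0,i=12, bit5=1)
  nb #..: next=#  (t=0,i=2, bit4=1)
  nb .##: next=.  (t=0,i=4, bit3=0)
  nb .#.: next=.  (t=0,i=13, bit2=0)
  nb ..#: next=#  (t=0,i=3, bit1=1)
  nb ...: next=.  (t=1,i=9, bit0=0)
  bits 01110010 = 114

114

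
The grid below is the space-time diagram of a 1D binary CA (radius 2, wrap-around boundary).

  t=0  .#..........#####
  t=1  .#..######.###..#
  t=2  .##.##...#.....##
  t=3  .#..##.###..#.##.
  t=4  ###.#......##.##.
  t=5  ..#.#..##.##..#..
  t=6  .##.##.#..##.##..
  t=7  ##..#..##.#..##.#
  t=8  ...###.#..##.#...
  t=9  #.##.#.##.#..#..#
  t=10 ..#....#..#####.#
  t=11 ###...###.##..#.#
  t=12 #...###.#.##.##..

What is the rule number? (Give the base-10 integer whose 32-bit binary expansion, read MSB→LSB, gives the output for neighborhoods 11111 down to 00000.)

  nb #####: next=.  (t=0,i=14, bit31=0)
  nb ####.: next=.  (t=0,i=15, bit30=0)
  nb ###.#: next=#  (t=0,i=16, bit29=1)
  nb ###..: next=.  (t=1,i=13, bit28=0)
  nb ##.##: next=.  (t=1,i=10, bit27=0)
  nb ##.#.: next=.  (t=0,i=0, bit26=0)
  nb ##..#: next=.  (t=1,i=14, bit25=0)
  nb ##...: next=.  (t=2,i=6, bit24=0)
  nb #.###: next=.  (t=1,i=11, bit23=0)
  nb #.##.: next=#  (t=2,i=1, bit22=1)
  nb #.#.#: next=.  (t=9,i=5, bit21=0)
  nb #.#..: next=#  (t=0,i=1, bit20=1)
  nb #..##: next=.  (t=1,i=3, bit19=0)
  nb #..#.: next=#  (t=1,i=15, bit18=1)
  nb #...#: next=#  (t=2,i=7, bit17=1)
  nb #....: next=.  (t=0,i=3, bit16=0)
  nb .####: next=#  (t=0,i=13, bit15=1)
  nb .###.: next=.  (t=1,i=12, bit14=0)
  nb .##.#: next=.  (t=2,i=2, bit13=0)
  nb .##..: next=#  (t=2,i=5, bit12=1)
  nb .#.##: next=.  (t=3,i=13, bit11=0)
  nb .#.#.: next=.  (t=1,i=0, bit10=0)
  nb .#..#: next=#  (t=1,i=2, bit9=1)
  nb .#...: next=.  (t=0,i=2, bit8=0)
  nb ..###: next=#  (t=0,i=12, bit7=1)
  nb ..##.: next=#  (t=2,i=15, bit6=1)
  nb ..#.#: next=#  (t=1,i=16, bit5=1)
  nb ..#..: next=#  (t=2,i=9, bit4=1)
  nb ...##: next=#  (t=0,i=11, bit3=1)
  nb ...#.: next=#  (t=2,i=8, bit2=1)
  nb ....#: next=.  (t=0,i=10, bit1=0)
  nb .....: next=#  (t=0,i=4, bit0=1)
  bits 00100000010101101001001011111101 = 542544637

542544637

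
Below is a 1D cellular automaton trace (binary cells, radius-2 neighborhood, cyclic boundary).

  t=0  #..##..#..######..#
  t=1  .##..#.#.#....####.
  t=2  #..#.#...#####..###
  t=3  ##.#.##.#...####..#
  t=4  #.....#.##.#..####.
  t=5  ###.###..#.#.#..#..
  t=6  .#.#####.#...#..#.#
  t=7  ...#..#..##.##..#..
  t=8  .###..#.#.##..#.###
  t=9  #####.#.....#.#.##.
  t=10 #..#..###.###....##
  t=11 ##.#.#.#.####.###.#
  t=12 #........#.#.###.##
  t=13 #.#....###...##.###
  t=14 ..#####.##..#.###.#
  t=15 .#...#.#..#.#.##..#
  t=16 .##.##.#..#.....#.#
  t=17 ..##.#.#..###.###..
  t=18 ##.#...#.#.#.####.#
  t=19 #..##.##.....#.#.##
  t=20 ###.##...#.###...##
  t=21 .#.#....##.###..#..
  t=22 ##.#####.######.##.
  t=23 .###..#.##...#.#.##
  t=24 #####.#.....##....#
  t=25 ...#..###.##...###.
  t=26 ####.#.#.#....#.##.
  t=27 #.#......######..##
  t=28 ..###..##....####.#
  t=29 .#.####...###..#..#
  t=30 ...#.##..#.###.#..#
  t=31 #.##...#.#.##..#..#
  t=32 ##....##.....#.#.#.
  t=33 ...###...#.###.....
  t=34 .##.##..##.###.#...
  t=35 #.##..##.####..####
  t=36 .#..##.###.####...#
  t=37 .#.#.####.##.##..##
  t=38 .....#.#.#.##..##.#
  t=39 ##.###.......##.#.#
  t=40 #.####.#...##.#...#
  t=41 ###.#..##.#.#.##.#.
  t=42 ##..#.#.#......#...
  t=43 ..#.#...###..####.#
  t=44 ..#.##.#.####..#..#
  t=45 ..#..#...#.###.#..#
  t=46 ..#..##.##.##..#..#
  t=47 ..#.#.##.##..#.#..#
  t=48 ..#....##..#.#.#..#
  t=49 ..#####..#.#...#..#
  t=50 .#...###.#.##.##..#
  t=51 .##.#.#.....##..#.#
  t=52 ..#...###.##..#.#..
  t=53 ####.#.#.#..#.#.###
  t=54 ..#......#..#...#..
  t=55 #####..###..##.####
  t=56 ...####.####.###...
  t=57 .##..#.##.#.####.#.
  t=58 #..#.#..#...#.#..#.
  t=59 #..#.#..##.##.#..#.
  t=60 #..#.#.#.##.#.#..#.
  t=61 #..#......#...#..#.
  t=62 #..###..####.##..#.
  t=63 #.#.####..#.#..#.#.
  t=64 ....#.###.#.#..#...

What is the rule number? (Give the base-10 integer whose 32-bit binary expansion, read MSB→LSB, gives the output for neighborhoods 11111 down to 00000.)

  nb #####: next=.  (t=0,i=12, bit31=0)
  nb ####.: next=#  (t=0,i=14, bit30=1)
  nb ###.#: next=.  (t=3,i=1, bit29=0)
  nb ###..: next=#  (t=0,i=15, bit28=1)
  nb ##.##: next=#  (t=5,i=3, bit27=1)
  nb ##.#.: next=.  (t=3,i=2, bit26=0)
  nb ##..#: next=#  (t=0,i=1, bit25=1)
  nb ##...: next=.  (t=10,i=13, bit24=0)
  nb #.###: next=#  (t=5,i=4, bit23=1)
  nb #.##.: next=.  (t=3,i=5, bit22=0)
  nb #.#.#: next=.  (t=1,i=7, bit21=0)
  nb #.#..: next=#  (t=1,i=9, bit20=1)
  nb #..##: next=#  (t=0,i=2, bit19=1)
  nb #..#.: next=.  (t=0,i=6, bit18=0)
  nb #...#: next=.  (t=2,i=7, bit17=0)
  nb #....: next=#  (t=1,i=11, bit16=1)
  nb .####: next=.  (t=0,i=11, bit15=0)
  nb .###.: next=#  (t=3,i=0, bit14=1)
  nb .##.#: next=#  (t=3,i=6, bit13=1)
  nb .##..: next=.  (t=0,i=0, bit12=0)
  nb .#.##: next=.  (t=3,i=4, bit11=0)
  nb .#.#.: next=.  (t=1,i=6, bit10=0)
  nb .#..#: next=.  (t=0,i=8, bit9=0)
  nb .#...: next=#  (t=1,i=10, bit8=1)
  nb ..###: next=.  (t=0,i=10, bit7=0)
  nb ..##.: next=.  (t=0,i=3, bit6=0)
  nb ..#.#: next=#  (t=1,i=5, bit5=1)
  nb ..#..: next=#  (t=0,i=7, bit4=1)
  nb ...##: next=#  (t=1,i=13, bit3=1)
  nb ...#.: next=#  (t=4,i=5, bit2=1)
  nb ....#: next=#  (t=1,i=12, bit1=1)
  nb .....: next=.  (t=4,i=3, bit0=0)
  bits 01011010100110010110000100111110 = 1520001342

1520001342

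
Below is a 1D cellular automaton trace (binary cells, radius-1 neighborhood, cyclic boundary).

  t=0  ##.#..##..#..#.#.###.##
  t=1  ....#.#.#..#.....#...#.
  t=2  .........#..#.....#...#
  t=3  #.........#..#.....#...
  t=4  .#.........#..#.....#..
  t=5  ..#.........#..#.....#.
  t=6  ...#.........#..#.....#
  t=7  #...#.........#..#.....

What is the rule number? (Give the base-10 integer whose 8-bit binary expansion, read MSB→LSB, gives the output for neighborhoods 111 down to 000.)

24

  ###|.  b7=0 t=0,i=0
  ##.|.  b6=0 t=0,i=1
  #.#|.  b5=0 t=0,i=2
  #..|#  b4=1 t=0,i=4
  .##|#  b3=1 t=0,i=6
  .#.|.  b2=0 t=0,i=3
  ..#|.  b1=0 t=0,i=5
  ...|.  b0=0 t=1,i=0
  bits 00011000 = 24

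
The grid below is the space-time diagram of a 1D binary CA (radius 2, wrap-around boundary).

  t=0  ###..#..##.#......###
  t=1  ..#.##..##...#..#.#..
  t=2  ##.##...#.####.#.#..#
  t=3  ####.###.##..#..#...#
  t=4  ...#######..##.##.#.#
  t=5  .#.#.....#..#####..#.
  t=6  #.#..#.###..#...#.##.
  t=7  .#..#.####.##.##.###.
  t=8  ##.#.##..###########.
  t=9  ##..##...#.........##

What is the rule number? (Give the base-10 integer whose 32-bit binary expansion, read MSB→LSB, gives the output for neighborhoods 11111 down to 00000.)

  [31] ##### => .  t=0,i=0
  [30] ####. => .  t=0,i=1
  [29] ###.# => #  t=2,i=1
  [28] ###.. => #  t=0,i=2
  [27] ##.## => #  t=2,i=2
  [26] ##.#. => .  t=0,i=10
  [25] ##..# => .  t=0,i=3
  [24] ##... => #  t=1,i=10
  [23] #.### => #  t=2,i=10
  [22] #.##. => #  t=1,i=4
  [21] #.#.# => .  t=2,i=15
  [20] #.#.. => .  t=0,i=11
  [19] #..## => .  t=0,i=7
  [18] #..#. => #  t=0,i=4
  [17] #...# => #  t=1,i=11
  [16] #.... => #  t=0,i=13
  [15] .#### => .  t=0,i=19
  [14] .###. => #  t=2,i=0
  [13] .##.# => #  t=0,i=9
  [12] .##.. => .  t=1,i=5
  [11] .#.## => #  t=1,i=3
  [10] .#.#. => #  t=1,i=17
  [9] .#..# => .  t=0,i=6
  [8] .#... => .  t=0,i=12
  [7] ..### => #  t=0,i=18
  [6] ..##. => #  t=0,i=8
  [5] ..#.# => .  t=1,i=2
  [4] ..#.. => #  t=0,i=5
  [3] ...## => .  t=0,i=17
  [2] ...#. => #  t=1,i=1
  [1] ....# => #  t=0,i=16
  [0] ..... => .  t=0,i=14
  bits 00111001110001110110110011010110 = 969370838

969370838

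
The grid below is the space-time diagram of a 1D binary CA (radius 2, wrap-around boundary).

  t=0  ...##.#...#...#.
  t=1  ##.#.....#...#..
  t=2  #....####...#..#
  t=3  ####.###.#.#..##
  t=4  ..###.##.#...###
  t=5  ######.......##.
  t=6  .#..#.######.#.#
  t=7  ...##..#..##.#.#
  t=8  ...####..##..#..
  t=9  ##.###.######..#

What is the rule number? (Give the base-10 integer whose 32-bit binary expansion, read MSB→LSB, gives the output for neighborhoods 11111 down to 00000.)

1798164711

  [31] ##### => .  t=3,i=0
  [30] ####. => #  t=2,i=7
  [29] ###.# => #  t=3,i=3
  [28] ###.. => .  t=2,i=8
  [27] ##.## => #  t=3,i=4
  [26] ##.#. => .  t=0,i=5
  [25] ##..# => #  t=4,i=0
  [24] ##... => #  t=2,i=1
  [23] #.### => .  t=3,i=5
  [22] #.##. => .  t=4,i=6
  [21] #.#.# => #  t=3,i=9
  [20] #.#.. => .  t=0,i=6
  [19] #..## => #  t=1,i=15
  [18] #..#. => #  t=6,i=3
  [17] #...# => .  t=0,i=8
  [16] #.... => #  t=0,i=0
  [15] .#### => #  t=2,i=6
  [14] .###. => #  t=3,i=6
  [13] .##.# => .  t=0,i=4
  [12] .##.. => #  t=2,i=0
  [11] .#.## => .  t=6,i=5
  [10] .#.#. => .  t=3,i=10
  [9] .#..# => .  t=1,i=14
  [8] .#... => .  t=0,i=7
  [7] ..### => #  t=2,i=5
  [6] ..##. => #  t=0,i=3
  [5] ..#.# => #  t=6,i=4
  [4] ..#.. => .  t=0,i=10
  [3] ...## => .  t=0,i=2
  [2] ...#. => #  t=0,i=9
  [1] ....# => #  t=0,i=1
  [0] ..... => #  t=1,i=6
  bits 01101011001011011101000011100111 = 1798164711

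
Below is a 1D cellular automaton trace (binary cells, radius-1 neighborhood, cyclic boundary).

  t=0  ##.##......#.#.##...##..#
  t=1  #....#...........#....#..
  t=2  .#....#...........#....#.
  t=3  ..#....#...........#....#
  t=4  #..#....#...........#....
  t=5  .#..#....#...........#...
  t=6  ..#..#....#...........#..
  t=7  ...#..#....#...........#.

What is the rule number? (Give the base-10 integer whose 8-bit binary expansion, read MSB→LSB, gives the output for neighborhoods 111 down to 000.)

144

  ### -> #   bit 7 = 1  t=0,i=0
  ##. -> .   bit 6 = 0  t=0,i=1
  #.# -> .   bit 5 = 0  t=0,i=2
  #.. -> #   bit 4 = 1  t=0,i=5
  .## -> .   bit 3 = 0  t=0,i=3
  .#. -> .   bit 2 = 0  t=0,i=11
  ..# -> .   bit 1 = 0  t=0,i=10
  ... -> .   bit 0 = 0  t=0,i=6
  bits 10010000 = 144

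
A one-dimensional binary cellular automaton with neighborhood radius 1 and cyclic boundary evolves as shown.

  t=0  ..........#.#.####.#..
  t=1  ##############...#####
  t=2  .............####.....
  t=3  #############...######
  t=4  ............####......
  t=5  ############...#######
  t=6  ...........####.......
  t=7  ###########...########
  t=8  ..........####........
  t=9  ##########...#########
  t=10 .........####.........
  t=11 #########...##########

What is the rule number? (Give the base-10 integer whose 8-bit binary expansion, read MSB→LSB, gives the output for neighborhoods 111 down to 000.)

119

  ###|.  b7=0 t=0,i=15
  ##.|#  b6=1 t=0,i=17
  #.#|#  b5=1 t=0,i=11
  #..|#  b4=1 t=0,i=20
  .##|.  b3=0 t=0,i=14
  .#.|#  b2=1 t=0,i=10
  ..#|#  b1=1 t=0,i=9
  ...|#  b0=1 t=0,i=0
  bits 01110111 = 119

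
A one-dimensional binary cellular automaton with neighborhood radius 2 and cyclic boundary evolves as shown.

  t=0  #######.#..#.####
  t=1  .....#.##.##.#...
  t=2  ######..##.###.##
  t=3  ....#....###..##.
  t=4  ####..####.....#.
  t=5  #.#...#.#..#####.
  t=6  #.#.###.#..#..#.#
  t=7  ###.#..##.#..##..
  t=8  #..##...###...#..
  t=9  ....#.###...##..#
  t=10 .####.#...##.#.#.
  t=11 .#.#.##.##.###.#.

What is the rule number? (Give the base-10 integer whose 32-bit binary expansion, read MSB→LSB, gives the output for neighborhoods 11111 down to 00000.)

1287073967

  ##### -> .   bit 31 = 0  t=0,i=0
  ####. -> #   bit 30 = 1  t=0,i=5
  ###.# -> .   bit 29 = 0  t=0,i=6
  ###.. -> .   bit 28 = 0  t=2,i=5
  ##.## -> #   bit 27 = 1  t=1,i=9
  ##.#. -> #   bit 26 = 1  t=0,i=7
  ##..# -> .   bit 25 = 0  t=2,i=6
  ##... -> .   bit 24 = 0  t=3,i=16
  #.### -> #   bit 23 = 1  t=0,i=13
  #.##. -> .   bit 22 = 0  t=1,i=7
  #.#.# -> #   bit 21 = 1  t=5,i=0
  #.#.. -> #   bit 20 = 1  t=0,i=8
  #..## -> .   bit 19 = 0  t=2,i=7
  #..#. -> #   bit 18 = 1  t=0,i=10
  #...# -> #   bit 17 = 1  t=5,i=4
  #.... -> #   bit 16 = 1  t=1,i=15
  .#### -> .   bit 15 = 0  t=0,i=14
  .###. -> .   bit 14 = 0  t=2,i=12
  .##.# -> #   bit 13 = 1  t=1,i=8
  .##.. -> #   bit 12 = 1  t=3,i=15
  .#.## -> .   bit 11 = 0  t=0,i=12
  .#.#. -> .   bit 10 = 0  t=5,i=1
  .#..# -> .   bit 9 = 0  t=0,i=9
  .#... -> .   bit 8 = 0  t=1,i=14
  ..### -> #   bit 7 = 1  t=3,i=9
  ..##. -> .   bit 6 = 0  t=2,i=8
  ..#.# -> #   bit 5 = 1  t=0,i=11
  ..#.. -> .   bit 4 = 0  t=3,i=4
  ...## -> #   bit 3 = 1  t=3,i=8
  ...#. -> #   bit 2 = 1  t=1,i=4
  ....# -> #   bit 1 = 1  t=1,i=3
  ..... -> #   bit 0 = 1  t=1,i=0
  bits 01001100101101110011000010101111 = 1287073967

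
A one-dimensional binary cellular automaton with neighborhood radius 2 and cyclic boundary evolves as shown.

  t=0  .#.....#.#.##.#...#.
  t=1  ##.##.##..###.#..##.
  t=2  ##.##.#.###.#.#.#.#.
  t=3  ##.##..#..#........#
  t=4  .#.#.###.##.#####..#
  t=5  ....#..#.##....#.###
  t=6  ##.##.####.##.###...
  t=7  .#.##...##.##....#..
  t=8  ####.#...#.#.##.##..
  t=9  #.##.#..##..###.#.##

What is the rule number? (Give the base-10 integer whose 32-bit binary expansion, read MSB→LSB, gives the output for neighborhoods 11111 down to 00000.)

  ##### -> .   bit 31 = 0  t=4,i=14
  ####. -> #   bit 30 = 1  t=4,i=15
  ###.# -> #   bit 29 = 1  t=1,i=12
  ###.. -> .   bit 28 = 0  t=4,i=16
  ##.## -> .   bit 27 = 0  t=1,i=2
  ##.#. -> .   bit 26 = 0  t=0,i=13
  ##..# -> #   bit 25 = 1  t=1,i=8
  ##... -> #   bit 24 = 1  t=5,i=0
  #.### -> .   bit 23 = 0  t=2,i=8
  #.##. -> #   bit 22 = 1  t=0,i=11
  #.#.# -> .   bit 21 = 0  t=0,i=9
  #.#.. -> #   bit 20 = 1  t=0,i=14
  #..## -> #   bit 19 = 1  t=1,i=9
  #..#. -> #   bit 18 = 1  t=0,i=0
  #...# -> .   bit 17 = 0  t=0,i=16
  #.... -> #   bit 16 = 1  t=0,i=3
  .#### -> .   bit 15 = 0  t=4,i=13
  .###. -> .   bit 14 = 0  t=1,i=11
  .##.# -> #   bit 13 = 1  t=0,i=12
  .##.. -> .   bit 12 = 0  t=1,i=7
  .#.## -> #   bit 11 = 1  t=0,i=10
  .#.#. -> .   bit 10 = 0  t=0,i=8
  .#..# -> .   bit 9 = 0  t=0,i=19
  .#... -> .   bit 8 = 0  t=0,i=2
  ..### -> #   bit 7 = 1  t=1,i=10
  ..##. -> .   bit 6 = 0  t=1,i=17
  ..#.# -> #   bit 5 = 1  t=0,i=7
  ..#.. -> #   bit 4 = 1  t=0,i=1
  ...## -> .   bit 3 = 0  t=3,i=18
  ...#. -> #   bit 2 = 1  t=0,i=6
  ....# -> .   bit 1 = 0  t=0,i=5
  ..... -> #   bit 0 = 1  t=0,i=4
  bits 01100011010111010010100010110101 = 1667049653

1667049653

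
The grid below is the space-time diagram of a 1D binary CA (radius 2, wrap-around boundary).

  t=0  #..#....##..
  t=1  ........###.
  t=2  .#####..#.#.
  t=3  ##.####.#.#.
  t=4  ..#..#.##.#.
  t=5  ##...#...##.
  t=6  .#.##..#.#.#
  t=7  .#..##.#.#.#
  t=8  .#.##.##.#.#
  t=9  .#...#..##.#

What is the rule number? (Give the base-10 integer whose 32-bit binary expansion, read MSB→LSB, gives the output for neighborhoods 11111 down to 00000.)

  ##### -> #   bit 31 = 1  t=2,i=3
  ####. -> #   bit 30 = 1  t=2,i=4
  ###.# -> .   bit 29 = 0  t=3,i=6
  ###.. -> #   bit 28 = 1  t=1,i=10
  ##.## -> #   bit 27 = 1  t=3,i=2
  ##.#. -> #   bit 26 = 1  t=3,i=7
  ##..# -> #   bit 25 = 1  t=0,i=10
  ##... -> .   bit 24 = 0  t=1,i=11
  #.### -> .   bit 23 = 0  t=3,i=3
  #.##. -> .   bit 22 = 0  t=3,i=0
  #.#.# -> #   bit 21 = 1  t=3,i=8
  #.#.. -> #   bit 20 = 1  t=2,i=10
  #..## -> #   bit 19 = 1  t=2,i=0
  #..#. -> .   bit 18 = 0  t=0,i=2
  #...# -> #   bit 17 = 1  t=4,i=0
  #.... -> .   bit 16 = 0  t=0,i=5
  .#### -> .   bit 15 = 0  t=2,i=2
  .###. -> .   bit 14 = 0  t=1,i=9
  .##.# -> .   bit 13 = 0  t=3,i=1
  .##.. -> #   bit 12 = 1  t=0,i=9
  .#.## -> .   bit 11 = 0  t=3,i=11
  .#.#. -> .   bit 10 = 0  t=2,i=9
  .#..# -> .   bit 9 = 0  t=0,i=1
  .#... -> .   bit 8 = 0  t=0,i=4
  ..### -> #   bit 7 = 1  t=1,i=8
  ..##. -> #   bit 6 = 1  t=0,i=8
  ..#.# -> #   bit 5 = 1  t=2,i=8
  ..#.. -> .   bit 4 = 0  t=0,i=0
  ...## -> .   bit 3 = 0  t=0,i=7
  ...#. -> #   bit 2 = 1  t=4,i=1
  ....# -> .   bit 1 = 0  t=0,i=6
  ..... -> #   bit 0 = 1  t=1,i=1
  bits 11011110001110100001000011100101 = 3728347365

3728347365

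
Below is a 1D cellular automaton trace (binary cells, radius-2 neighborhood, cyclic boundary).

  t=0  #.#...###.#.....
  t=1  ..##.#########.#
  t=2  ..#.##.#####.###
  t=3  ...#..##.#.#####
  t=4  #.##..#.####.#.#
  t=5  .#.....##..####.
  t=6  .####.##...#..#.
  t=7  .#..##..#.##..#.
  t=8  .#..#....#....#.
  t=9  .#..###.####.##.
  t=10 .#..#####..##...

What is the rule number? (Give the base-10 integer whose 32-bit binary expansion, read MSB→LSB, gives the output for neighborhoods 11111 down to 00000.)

3182512605

  #####|#  b31=1 t=1,i=7
  ####.|.  b30=0 t=1,i=12
  ###.#|#  b29=1 t=0,i=8
  ###..|#  b28=1 t=2,i=15
  ##.##|#  b27=1 t=1,i=4
  ##.#.|#  b26=1 t=0,i=9
  ##..#|.  b25=0 t=2,i=0
  ##...|#  b24=1 t=3,i=0
  #.###|#  b23=1 t=1,i=5
  #.##.|.  b22=0 t=2,i=4
  #.#.#|#  b21=1 t=3,i=9
  #.#..|#  b20=1 t=0,i=2
  #..##|.  b19=0 t=1,i=1
  #..#.|.  b18=0 t=2,i=1
  #...#|.  b17=0 t=0,i=4
  #....|#  b16=1 t=0,i=12
  .####|.  b15=0 t=1,i=6
  .###.|#  b14=1 t=0,i=7
  .##.#|.  b13=0 t=1,i=3
  .##..|.  b12=0 t=4,i=3
  .#.##|#  b11=1 t=2,i=3
  .#.#.|.  b10=0 t=0,i=1
  .#..#|.  b9=0 t=1,i=0
  .#...|#  b8=1 t=0,i=3
  ..###|#  b7=1 t=0,i=6
  ..##.|#  b6=1 t=1,i=2
  ..#.#|.  b5=0 t=0,i=0
  ..#..|#  b4=1 t=3,i=3
  ...##|#  b3=1 t=0,i=5
  ...#.|#  b2=1 t=0,i=15
  ....#|.  b1=0 t=0,i=14
  .....|#  b0=1 t=0,i=13
  bits 10111101101100010100100111011101 = 3182512605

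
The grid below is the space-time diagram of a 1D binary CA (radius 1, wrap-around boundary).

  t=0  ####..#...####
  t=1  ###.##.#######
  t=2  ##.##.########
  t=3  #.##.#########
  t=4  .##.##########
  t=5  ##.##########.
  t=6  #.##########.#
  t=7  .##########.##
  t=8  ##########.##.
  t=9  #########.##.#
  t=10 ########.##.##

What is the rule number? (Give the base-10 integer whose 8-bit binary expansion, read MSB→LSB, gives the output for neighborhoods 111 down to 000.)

  nb ###: next=#  (t=0,i=0, bit7=1)
  nb ##.: next=.  (t=0,i=3, bit6=0)
  nb #.#: next=#  (t=1,i=3, bit5=1)
  nb #..: next=#  (t=0,i=4, bit4=1)
  nb .##: next=#  (t=0,i=10, bit3=1)
  nb .#.: next=.  (t=0,i=6, bit2=0)
  nb ..#: next=#  (t=0,i=5, bit1=1)
  nb ...: next=#  (t=0,i=8, bit0=1)
  bits 10111011 = 187

187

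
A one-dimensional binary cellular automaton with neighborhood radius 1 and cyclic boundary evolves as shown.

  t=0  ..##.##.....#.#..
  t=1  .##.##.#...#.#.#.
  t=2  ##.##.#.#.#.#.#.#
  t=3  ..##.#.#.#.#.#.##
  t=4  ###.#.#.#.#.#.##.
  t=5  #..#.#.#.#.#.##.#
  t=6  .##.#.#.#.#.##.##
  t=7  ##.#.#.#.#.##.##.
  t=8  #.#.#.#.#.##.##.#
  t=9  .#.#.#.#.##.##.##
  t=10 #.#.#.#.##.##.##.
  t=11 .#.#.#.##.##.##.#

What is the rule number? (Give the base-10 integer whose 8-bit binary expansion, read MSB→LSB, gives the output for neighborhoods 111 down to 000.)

58

  nb ###: next=.  (t=2,i=0, bit7=0)
  nb ##.: next=.  (t=0,i=3, bit6=0)
  nb #.#: next=#  (t=0,i=4, bit5=1)
  nb #..: next=#  (t=0,i=7, bit4=1)
  nb .##: next=#  (t=0,i=2, bit3=1)
  nb .#.: next=.  (t=0,i=12, bit2=0)
  nb ..#: next=#  (t=0,i=1, bit1=1)
  nb ...: next=.  (t=0,i=0, bit0=0)
  bits 00111010 = 58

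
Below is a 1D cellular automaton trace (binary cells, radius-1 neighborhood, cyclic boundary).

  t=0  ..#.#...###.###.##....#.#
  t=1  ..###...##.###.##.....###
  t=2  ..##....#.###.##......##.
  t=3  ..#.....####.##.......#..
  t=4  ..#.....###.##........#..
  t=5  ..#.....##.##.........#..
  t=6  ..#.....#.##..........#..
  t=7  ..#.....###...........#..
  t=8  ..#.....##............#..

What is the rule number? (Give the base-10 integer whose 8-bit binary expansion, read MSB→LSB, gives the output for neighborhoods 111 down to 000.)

172

  ###|#  b7=1 t=0,i=9
  ##.|.  b6=0 t=0,i=10
  #.#|#  b5=1 t=0,i=3
  #..|.  b4=0 t=0,i=0
  .##|#  b3=1 t=0,i=8
  .#.|#  b2=1 t=0,i=2
  ..#|.  b1=0 t=0,i=1
  ...|.  b0=0 t=0,i=6
  bits 10101100 = 172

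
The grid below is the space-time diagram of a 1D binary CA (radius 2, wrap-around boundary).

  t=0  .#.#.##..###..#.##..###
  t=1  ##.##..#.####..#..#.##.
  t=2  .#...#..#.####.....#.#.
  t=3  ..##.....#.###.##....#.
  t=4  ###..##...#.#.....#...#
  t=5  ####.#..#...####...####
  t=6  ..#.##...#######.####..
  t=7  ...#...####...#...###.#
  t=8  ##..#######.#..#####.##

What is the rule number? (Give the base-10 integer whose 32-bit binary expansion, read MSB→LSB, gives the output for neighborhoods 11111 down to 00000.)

1446242761

  nb #####: next=.  (t=5,i=0, bit31=0)
  nb ####.: next=#  (t=1,i=11, bit30=1)
  nb ###.#: next=.  (t=0,i=22, bit29=0)
  nb ###..: next=#  (t=0,i=11, bit28=1)
  nb ##.##: next=.  (t=1,i=2, bit27=0)
  nb ##.#.: next=#  (t=0,i=0, bit26=1)
  nb ##..#: next=#  (t=0,i=7, bit25=1)
  nb ##...: next=.  (t=2,i=14, bit24=0)
  nb #.###: next=.  (t=1,i=9, bit23=0)
  nb #.##.: next=.  (t=0,i=5, bit22=0)
  nb #.#.#: next=#  (t=0,i=1, bit21=1)
  nb #.#..: next=#  (t=2,i=21, bit20=1)
  nb #..##: next=.  (t=0,i=8, bit19=0)
  nb #..#.: next=.  (t=0,i=13, bit18=0)
  nb #...#: next=#  (t=2,i=3, bit17=1)
  nb #....: next=#  (t=2,i=15, bit16=1)
  nb .####: next=#  (t=1,i=10, bit15=1)
  nb .###.: next=#  (t=0,i=10, bit14=1)
  nb .##.#: next=#  (t=1,i=1, bit13=1)
  nb .##..: next=.  (t=0,i=6, bit12=0)
  nb .#.##: next=#  (t=0,i=4, bit11=1)
  nb .#.#.: next=.  (t=0,i=2, bit10=0)
  nb .#..#: next=.  (t=1,i=16, bit9=0)
  nb .#...: next=#  (t=2,i=2, bit8=1)
  nb ..###: next=#  (t=0,i=9, bit7=1)
  nb ..##.: next=#  (t=3,i=2, bit6=1)
  nb ..#.#: next=.  (t=0,i=14, bit5=0)
  nb ..#..: next=.  (t=1,i=15, bit4=0)
  nb ...##: next=#  (t=3,i=1, bit3=1)
  nb ...#.: next=.  (t=2,i=4, bit2=0)
  nb ....#: next=.  (t=2,i=17, bit1=0)
  nb .....: next=#  (t=2,i=16, bit0=1)
  bits 01010110001100111110100111001001 = 1446242761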